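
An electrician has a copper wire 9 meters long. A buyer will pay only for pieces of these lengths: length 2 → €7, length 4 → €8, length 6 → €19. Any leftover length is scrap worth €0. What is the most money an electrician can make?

28

Let f[k] be the best obtainable value from length k. For each k, try every first piece i and keep the best of price[i] + f[k−i].
f[1] = 0
f[2] = 7
f[3] = 7
f[4] = max(7+7, 8+0) = 14
f[5] = max(7+7, 8+0) = 14
f[6] = max(7+14, 8+7, 19+0) = 21
f[7] = max(7+14, 8+7, 19+0) = 21
f[8] = max(7+21, 8+14, 19+7) = 28
f[9] = max(7+21, 8+14, 19+7) = 28
One optimal cutting: pieces 2 + 2 + 2 + 2 with 1 meter of scrap → €28.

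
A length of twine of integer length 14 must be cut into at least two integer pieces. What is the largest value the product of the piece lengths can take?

Define prod[k] = max over 1≤i<k of i · max(k−i, prod[k−i]); the inner max lets the remainder stay uncut if that's better.
Small cases: prod[2]=1, prod[3]=2, prod[4]=4, prod[5]=6, prod[6]=9, prod[7]=12.
prod[8] = 2*max(6,9) = 2*9 = 18
prod[9] = 3*max(6,9) = 3*9 = 27
prod[10] = 2*max(8,18) = 2*18 = 36
prod[11] = 2*max(9,27) = 2*27 = 54
prod[12] = 3*max(9,27) = 3*27 = 81
prod[13] = 2*max(11,54) = 2*54 = 108
prod[14] = 2*max(12,81) = 2*81 = 162
One optimal split: 3 + 3 + 3 + 3 + 2; product 3*3*3*3*2 = 162.

162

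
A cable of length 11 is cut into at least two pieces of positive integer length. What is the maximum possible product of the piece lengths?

Define f[k] = max over 1≤i<k of i · max(k−i, f[k−i]); the inner max lets the remainder stay uncut if that's better.
f[2] = 1×max(1,0) = 1×1 = 1
f[3] = 1×max(2,1) = 1×2 = 2
f[4] = 2×max(2,1) = 2×2 = 4
f[5] = 2×max(3,2) = 2×3 = 6
f[6] = 3×max(3,2) = 3×3 = 9
f[7] = 2×max(5,6) = 2×6 = 12
f[8] = 2×max(6,9) = 2×9 = 18
f[9] = 3×max(6,9) = 3×9 = 27
f[10] = 2×max(8,18) = 2×18 = 36
f[11] = 2×max(9,27) = 2×27 = 54
One optimal split: 3 + 3 + 3 + 2; product 3×3×3×2 = 54.

54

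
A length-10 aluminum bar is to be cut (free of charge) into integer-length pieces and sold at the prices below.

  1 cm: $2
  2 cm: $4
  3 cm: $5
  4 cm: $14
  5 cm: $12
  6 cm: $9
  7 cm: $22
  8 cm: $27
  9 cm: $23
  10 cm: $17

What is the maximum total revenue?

32

Build R[k] bottom-up: R[k] = max over allowed piece i of (p[i] + R[k−i]).
R[1] = 2
R[2] = max(2+2, 4+0) = 4
R[3] = max(2+4, 4+2, 5+0) = 6
R[4] = max(2+6, 4+4, 5+2, 14+0) = 14
R[5] = max(2+14, 4+6, 5+4, 14+2, 12+0) = 16
R[6] = max(2+16, 4+14, 5+6, 14+4, 12+2, 9+0) = 18
R[7] = max(2+18, 4+16, 5+14, …, 9+2, 22+0) = 22
R[8] = max(2+22, 4+18, 5+16, …, 22+2, 27+0) = 28
R[9] = max(2+28, 4+22, 5+18, …, 27+2, 23+0) = 30
R[10] = max(2+30, 4+28, 5+22, …, 23+2, 17+0) = 32
One optimal cutting: 4 + 4 + 1 + 1 → $14 + $14 + $2 + $2 = $32.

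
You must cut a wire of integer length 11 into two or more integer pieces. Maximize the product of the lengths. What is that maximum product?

Define f[k] = max over 1≤i<k of i · max(k−i, f[k−i]); the inner max lets the remainder stay uncut if that's better.
Small cases: f[2]=1, f[3]=2.
f[4] = 2×max(2,1) = 2×2 = 4
f[5] = 2×max(3,2) = 2×3 = 6
f[6] = 3×max(3,2) = 3×3 = 9
f[7] = 2×max(5,6) = 2×6 = 12
f[8] = 2×max(6,9) = 2×9 = 18
f[9] = 3×max(6,9) = 3×9 = 27
f[10] = 2×max(8,18) = 2×18 = 36
f[11] = 2×max(9,27) = 2×27 = 54
One optimal split: 3 + 3 + 3 + 2; product 3×3×3×2 = 54.

54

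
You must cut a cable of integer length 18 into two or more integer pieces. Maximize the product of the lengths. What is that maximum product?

729

Let g[k] be the best product for length k (with at least one cut). For each first piece i, the rest contributes max(k−i, g[k−i]).
g[2] = 1·max(1,0) = 1·1 = 1
g[3] = 1·max(2,1) = 1·2 = 2
g[4] = 2·max(2,1) = 2·2 = 4
g[5] = 2·max(3,2) = 2·3 = 6
g[6] = 3·max(3,2) = 3·3 = 9
g[7] = 2·max(5,6) = 2·6 = 12
g[8] = 2·max(6,9) = 2·9 = 18
g[9] = 3·max(6,9) = 3·9 = 27
g[10] = 2·max(8,18) = 2·18 = 36
g[11] = 2·max(9,27) = 2·27 = 54
g[12] = 3·max(9,27) = 3·27 = 81
g[13] = 2·max(11,54) = 2·54 = 108
g[14] = 2·max(12,81) = 2·81 = 162
g[15] = 3·max(12,81) = 3·81 = 243
g[16] = 2·max(14,162) = 2·162 = 324
g[17] = 2·max(15,243) = 2·243 = 486
g[18] = 3·max(15,243) = 3·243 = 729
One optimal split: 3 + 3 + 3 + 3 + 3 + 3; product 3·3·3·3·3·3 = 729.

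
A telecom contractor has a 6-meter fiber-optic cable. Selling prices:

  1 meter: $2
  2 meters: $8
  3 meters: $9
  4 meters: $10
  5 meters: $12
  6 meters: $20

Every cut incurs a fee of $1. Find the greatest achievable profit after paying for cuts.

22

Consider every possible first cut. net[k] is the best of p[i]+net[k−i] over all sellable i≤k, charging 1 whenever i<k.
net[1] = 2
net[2] = 8
net[3] = 9  (first piece 1, then net[2]=8)
net[4] = 15  (first piece 2, then net[2]=8)
net[5] = 16  (first piece 1, then net[4]=15)
net[6] = 22  (first piece 2, then net[4]=15)
One optimal plan: pieces 2 + 2 + 2 (2 cuts) → $24 − $2 = $22.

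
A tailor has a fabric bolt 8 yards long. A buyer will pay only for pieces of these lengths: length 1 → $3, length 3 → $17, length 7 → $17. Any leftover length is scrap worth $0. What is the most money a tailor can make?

40

Let r[k] be the best obtainable value from length k. For each k, try every first piece i and keep the best of price[i] + r[k−i].
r[1] = 3
r[2] = 6  (first piece 1, then r[1]=3)
r[3] = 17
r[4] = 20  (first piece 1, then r[3]=17)
r[5] = 23  (first piece 1, then r[4]=20)
r[6] = 34  (first piece 3, then r[3]=17)
r[7] = 37  (first piece 1, then r[6]=34)
r[8] = 40  (first piece 1, then r[7]=37)
One optimal cutting: 3 + 3 + 1 + 1 → $40.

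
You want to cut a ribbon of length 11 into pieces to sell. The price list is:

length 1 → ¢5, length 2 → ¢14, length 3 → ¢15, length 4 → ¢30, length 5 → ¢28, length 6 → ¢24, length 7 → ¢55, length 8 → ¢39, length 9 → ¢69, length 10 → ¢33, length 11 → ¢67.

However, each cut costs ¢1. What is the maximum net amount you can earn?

Build net[k] bottom-up: net[k] = max over allowed piece i of (p[i] + net[k−i]) − 1 per cut.
net[1] = 5
net[2] = max(5+5-1, 14+0) = 14
net[3] = max(5+14-1, 14+5-1, 15+0) = 18
net[4] = max(5+18-1, 14+14-1, 15+5-1, 30+0) = 30
net[5] = max(5+30-1, 14+18-1, 15+14-1, 30+5-1, 28+0) = 34
net[6] = max(5+34-1, 14+30-1, 15+18-1, 30+14-1, 28+5-1, 24+0) = 43
net[7] = max(5+43-1, 14+34-1, 15+30-1, …, 24+5-1, 55+0) = 55
net[8] = max(5+55-1, 14+43-1, 15+34-1, …, 55+5-1, 39+0) = 59
net[9] = max(5+59-1, 14+55-1, 15+43-1, …, 39+5-1, 69+0) = 69
net[10] = max(5+69-1, 14+59-1, 15+55-1, …, 69+5-1, 33+0) = 73
net[11] = max(5+73-1, 14+69-1, 15+59-1, …, 33+5-1, 67+0) = 84
One optimal plan: pieces 7 + 4 (1 cut) → ¢85 − ¢1 = ¢84.

84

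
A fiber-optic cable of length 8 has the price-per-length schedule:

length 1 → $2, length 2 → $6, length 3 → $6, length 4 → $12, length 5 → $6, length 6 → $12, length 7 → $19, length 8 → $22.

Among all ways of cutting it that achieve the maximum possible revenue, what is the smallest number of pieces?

Consider every possible first cut. r[k] is the best of p[i]+r[k−i] over all sellable i≤k.
r[1] = 2
r[2] = max(2+2, 6+0) = 6
r[3] = max(2+6, 6+2, 6+0) = 8
r[4] = max(2+8, 6+6, 6+2, 12+0) = 12
r[5] = max(2+12, 6+8, 6+6, 12+2, 6+0) = 14
r[6] = max(2+14, 6+12, 6+8, 12+6, 6+2, 12+0) = 18
r[7] = max(2+18, 6+14, 6+12, …, 12+2, 19+0) = 20
r[8] = max(2+20, 6+18, 6+14, …, 19+2, 22+0) = 24
Maximum revenue is $24.
Now minimize piece count subject to staying optimal: for each k, pieces[k] = 1 + min over i with p[i]+r[k−i]=r[k] of pieces[k−i].
pieces[5] = 2
pieces[6] = 2
pieces[7] = 3
pieces[8] = 2

2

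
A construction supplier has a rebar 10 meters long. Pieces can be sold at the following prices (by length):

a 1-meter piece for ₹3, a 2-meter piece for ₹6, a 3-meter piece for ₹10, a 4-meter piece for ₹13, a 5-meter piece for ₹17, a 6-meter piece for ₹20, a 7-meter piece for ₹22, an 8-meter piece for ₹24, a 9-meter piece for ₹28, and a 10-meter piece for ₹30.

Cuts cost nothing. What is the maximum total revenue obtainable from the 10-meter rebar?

Let r[k] be the best obtainable value from length k. For each k, try every first piece i and keep the best of price[i] + r[k−i].
r[1] = 3
r[2] = max(3+3, 6+0) = 6
r[3] = max(3+6, 6+3, 10+0) = 10
r[4] = max(3+10, 6+6, 10+3, 13+0) = 13
r[5] = max(3+13, 6+10, 10+6, 13+3, 17+0) = 17
r[6] = max(3+17, 6+13, 10+10, 13+6, 17+3, 20+0) = 20
r[7] = max(3+20, 6+17, 10+13, …, 20+3, 22+0) = 23
r[8] = max(3+23, 6+20, 10+17, …, 22+3, 24+0) = 27
r[9] = max(3+27, 6+23, 10+20, …, 24+3, 28+0) = 30
r[10] = max(3+30, 6+27, 10+23, …, 28+3, 30+0) = 34
One optimal cutting: 5 + 5 → ₹17 + ₹17 = ₹34.

34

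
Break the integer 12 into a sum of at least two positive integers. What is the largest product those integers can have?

81

Let P[k] be the best product for length k (with at least one cut). For each first piece i, the rest contributes max(k−i, P[k−i]).
P[2] = 1*max(1,0) = 1*1 = 1
P[3] = 1*max(2,1) = 1*2 = 2
P[4] = 2*max(2,1) = 2*2 = 4
P[5] = 2*max(3,2) = 2*3 = 6
P[6] = 3*max(3,2) = 3*3 = 9
P[7] = 2*max(5,6) = 2*6 = 12
P[8] = 2*max(6,9) = 2*9 = 18
P[9] = 3*max(6,9) = 3*9 = 27
P[10] = 2*max(8,18) = 2*18 = 36
P[11] = 2*max(9,27) = 2*27 = 54
P[12] = 3*max(9,27) = 3*27 = 81
One optimal split: 3 + 3 + 3 + 3; product 3*3*3*3 = 81.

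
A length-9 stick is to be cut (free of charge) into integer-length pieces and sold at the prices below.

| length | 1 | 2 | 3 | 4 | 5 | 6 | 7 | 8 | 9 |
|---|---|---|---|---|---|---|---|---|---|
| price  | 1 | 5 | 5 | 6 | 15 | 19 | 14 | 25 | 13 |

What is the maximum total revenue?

26

Build R[k] bottom-up: R[k] = max over allowed piece i of (p[i] + R[k−i]).
R[1] = 1
R[2] = 5
R[3] = 6  (first piece 1, then R[2]=5)
R[4] = 10  (first piece 2, then R[2]=5)
R[5] = 15
R[6] = 19
R[7] = 20  (first piece 1, then R[6]=19)
R[8] = 25
R[9] = 26  (first piece 1, then R[8]=25)
One optimal cutting: 8 + 1 → €25 + €1 = €26.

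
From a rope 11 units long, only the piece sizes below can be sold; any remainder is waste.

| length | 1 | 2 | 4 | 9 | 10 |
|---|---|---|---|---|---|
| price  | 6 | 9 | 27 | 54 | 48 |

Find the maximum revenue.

72

Let best[k] be the best obtainable value from length k. For each k, try every first piece i and keep the best of price[i] + best[k−i].
best[1] = 6
best[2] = 12  (first piece 1, then best[1]=6)
best[3] = 18  (first piece 1, then best[2]=12)
best[4] = 27
best[5] = 33  (first piece 1, then best[4]=27)
best[6] = 39  (first piece 1, then best[5]=33)
best[7] = 45  (first piece 1, then best[6]=39)
best[8] = 54  (first piece 4, then best[4]=27)
best[9] = 60  (first piece 1, then best[8]=54)
best[10] = 66  (first piece 1, then best[9]=60)
best[11] = 72  (first piece 1, then best[10]=66)
One optimal cutting: 4 + 4 + 1 + 1 + 1 → €72.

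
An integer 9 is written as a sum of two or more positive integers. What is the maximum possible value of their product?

Fill prod[k] for k=2..9: at each k try every first piece i and multiply by the better of (k−i) uncut or prod[k−i].
prod[2] = 1×max(1,0) = 1×1 = 1
prod[3] = 1×max(2,1) = 1×2 = 2
prod[4] = 2×max(2,1) = 2×2 = 4
prod[5] = 2×max(3,2) = 2×3 = 6
prod[6] = 3×max(3,2) = 3×3 = 9
prod[7] = 2×max(5,6) = 2×6 = 12
prod[8] = 2×max(6,9) = 2×9 = 18
prod[9] = 3×max(6,9) = 3×9 = 27
One optimal split: 3 + 3 + 3; product 3×3×3 = 27.

27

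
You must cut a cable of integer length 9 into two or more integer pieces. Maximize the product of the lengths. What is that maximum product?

Define m[k] = max over 1≤i<k of i · max(k−i, m[k−i]); the inner max lets the remainder stay uncut if that's better.
m[2] = 1·max(1,0) = 1·1 = 1
m[3] = 1·max(2,1) = 1·2 = 2
m[4] = 2·max(2,1) = 2·2 = 4
m[5] = 2·max(3,2) = 2·3 = 6
m[6] = 3·max(3,2) = 3·3 = 9
m[7] = 2·max(5,6) = 2·6 = 12
m[8] = 2·max(6,9) = 2·9 = 18
m[9] = 3·max(6,9) = 3·9 = 27
One optimal split: 3 + 3 + 3; product 3·3·3 = 27.

27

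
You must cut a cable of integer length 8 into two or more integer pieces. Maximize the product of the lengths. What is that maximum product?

18

Let m[k] be the best product for length k (with at least one cut). For each first piece i, the rest contributes max(k−i, m[k−i]).
m[2] = 1·max(1,0) = 1·1 = 1
m[3] = 1·max(2,1) = 1·2 = 2
m[4] = 2·max(2,1) = 2·2 = 4
m[5] = 2·max(3,2) = 2·3 = 6
m[6] = 3·max(3,2) = 3·3 = 9
m[7] = 2·max(5,6) = 2·6 = 12
m[8] = 2·max(6,9) = 2·9 = 18
One optimal split: 3 + 3 + 2; product 3·3·2 = 18.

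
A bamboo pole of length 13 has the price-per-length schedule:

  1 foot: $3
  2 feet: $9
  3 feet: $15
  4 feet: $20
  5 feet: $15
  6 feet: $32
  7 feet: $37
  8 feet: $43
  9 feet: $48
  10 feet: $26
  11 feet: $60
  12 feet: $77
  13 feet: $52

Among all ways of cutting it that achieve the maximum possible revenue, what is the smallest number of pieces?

Build r[k] bottom-up: r[k] = max over allowed piece i of (p[i] + r[k−i]).
r[1] = 3
r[2] = 9
r[3] = 15
r[4] = 20
r[5] = 24  (first piece 2, then r[3]=15)
r[6] = 32
r[7] = 37
r[8] = 43
r[9] = 48
r[10] = 52  (first piece 2, then r[8]=43)
r[11] = 60
r[12] = 77
r[13] = 80  (first piece 1, then r[12]=77)
Maximum revenue is $80.
Now minimize piece count subject to staying optimal: for each k, pieces[k] = 1 + min over i with p[i]+r[k−i]=r[k] of pieces[k−i].
pieces[10] = 2
pieces[11] = 1
pieces[12] = 1
pieces[13] = 2

2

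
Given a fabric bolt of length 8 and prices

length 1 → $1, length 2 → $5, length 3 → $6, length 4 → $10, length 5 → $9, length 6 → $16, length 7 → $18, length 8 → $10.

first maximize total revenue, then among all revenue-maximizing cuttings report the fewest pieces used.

2

Build r[k] bottom-up: r[k] = max over allowed piece i of (p[i] + r[k−i]).
r[1] = 1
r[2] = max(1+1, 5+0) = 5
r[3] = max(1+5, 5+1, 6+0) = 6
r[4] = max(1+6, 5+5, 6+1, 10+0) = 10
r[5] = max(1+10, 5+6, 6+5, 10+1, 9+0) = 11
r[6] = max(1+11, 5+10, 6+6, 10+5, 9+1, 16+0) = 16
r[7] = max(1+16, 5+11, 6+10, …, 16+1, 18+0) = 18
r[8] = max(1+18, 5+16, 6+11, …, 18+1, 10+0) = 21
Maximum revenue is $21.
Now minimize piece count subject to staying optimal: for each k, pieces[k] = 1 + min over i with p[i]+r[k−i]=r[k] of pieces[k−i].
pieces[5] = 2
pieces[6] = 1
pieces[7] = 1
pieces[8] = 2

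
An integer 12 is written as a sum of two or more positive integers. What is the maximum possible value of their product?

Let prod[k] be the best product for length k (with at least one cut). For each first piece i, the rest contributes max(k−i, prod[k−i]).
prod[2] = 1×max(1,0) = 1×1 = 1
prod[3] = 1×max(2,1) = 1×2 = 2
prod[4] = 2×max(2,1) = 2×2 = 4
prod[5] = 2×max(3,2) = 2×3 = 6
prod[6] = 3×max(3,2) = 3×3 = 9
prod[7] = 2×max(5,6) = 2×6 = 12
prod[8] = 2×max(6,9) = 2×9 = 18
prod[9] = 3×max(6,9) = 3×9 = 27
prod[10] = 2×max(8,18) = 2×18 = 36
prod[11] = 2×max(9,27) = 2×27 = 54
prod[12] = 3×max(9,27) = 3×27 = 81
One optimal split: 3 + 3 + 3 + 3; product 3×3×3×3 = 81.

81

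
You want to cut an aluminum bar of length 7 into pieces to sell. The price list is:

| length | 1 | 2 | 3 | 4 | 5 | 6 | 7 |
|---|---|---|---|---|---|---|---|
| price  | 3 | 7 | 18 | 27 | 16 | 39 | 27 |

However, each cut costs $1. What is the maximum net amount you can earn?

44

Consider every possible first cut. v[k] is the best of p[i]+v[k−i] over all sellable i≤k, charging 1 whenever i<k.
v[1] = 3
v[2] = max(3+3-1, 7+0) = 7
v[3] = max(3+7-1, 7+3-1, 18+0) = 18
v[4] = max(3+18-1, 7+7-1, 18+3-1, 27+0) = 27
v[5] = max(3+27-1, 7+18-1, 18+7-1, 27+3-1, 16+0) = 29
v[6] = max(3+29-1, 7+27-1, 18+18-1, 27+7-1, 16+3-1, 39+0) = 39
v[7] = max(3+39-1, 7+29-1, 18+27-1, …, 39+3-1, 27+0) = 44
One optimal plan: pieces 4 + 3 (1 cut) → $45 − $1 = $44.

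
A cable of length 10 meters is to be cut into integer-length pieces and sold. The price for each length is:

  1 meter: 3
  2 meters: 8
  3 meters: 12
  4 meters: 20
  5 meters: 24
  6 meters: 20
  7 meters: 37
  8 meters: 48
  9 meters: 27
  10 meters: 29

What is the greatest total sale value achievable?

Build best[k] bottom-up: best[k] = max over allowed piece i of (p[i] + best[k−i]).
best[1] = 3
best[2] = max(3+3, 8+0) = 8
best[3] = max(3+8, 8+3, 12+0) = 12
best[4] = max(3+12, 8+8, 12+3, 20+0) = 20
best[5] = max(3+20, 8+12, 12+8, 20+3, 24+0) = 24
best[6] = max(3+24, 8+20, 12+12, 20+8, 24+3, 20+0) = 28
best[7] = max(3+28, 8+24, 12+20, …, 20+3, 37+0) = 37
best[8] = max(3+37, 8+28, 12+24, …, 37+3, 48+0) = 48
best[9] = max(3+48, 8+37, 12+28, …, 48+3, 27+0) = 51
best[10] = max(3+51, 8+48, 12+37, …, 27+3, 29+0) = 56
One optimal cutting: 8 + 2 → 48 + 8 = 56.

56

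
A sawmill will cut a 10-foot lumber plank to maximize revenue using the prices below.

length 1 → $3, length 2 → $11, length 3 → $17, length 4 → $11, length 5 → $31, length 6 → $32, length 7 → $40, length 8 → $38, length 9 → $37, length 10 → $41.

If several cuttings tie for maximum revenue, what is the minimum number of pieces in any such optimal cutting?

2

Consider every possible first cut. r[k] is the best of p[i]+r[k−i] over all sellable i≤k.
r[1] = 3
r[2] = max(3+3, 11+0) = 11
r[3] = max(3+11, 11+3, 17+0) = 17
r[4] = max(3+17, 11+11, 17+3, 11+0) = 22
r[5] = max(3+22, 11+17, 17+11, 11+3, 31+0) = 31
r[6] = max(3+31, 11+22, 17+17, 11+11, 31+3, 32+0) = 34
r[7] = max(3+34, 11+31, 17+22, …, 32+3, 40+0) = 42
r[8] = max(3+42, 11+34, 17+31, …, 40+3, 38+0) = 48
r[9] = max(3+48, 11+42, 17+34, …, 38+3, 37+0) = 53
r[10] = max(3+53, 11+48, 17+42, …, 37+3, 41+0) = 62
Maximum revenue is $62.
Now minimize piece count subject to staying optimal: for each k, pieces[k] = 1 + min over i with p[i]+r[k−i]=r[k] of pieces[k−i].
pieces[7] = 2
pieces[8] = 2
pieces[9] = 3
pieces[10] = 2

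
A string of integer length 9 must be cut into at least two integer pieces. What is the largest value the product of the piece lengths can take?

27

Let prod[k] be the best product for length k (with at least one cut). For each first piece i, the rest contributes max(k−i, prod[k−i]).
prod[2] = 1×max(1,0) = 1×1 = 1
prod[3] = 1×max(2,1) = 1×2 = 2
prod[4] = 2×max(2,1) = 2×2 = 4
prod[5] = 2×max(3,2) = 2×3 = 6
prod[6] = 3×max(3,2) = 3×3 = 9
prod[7] = 2×max(5,6) = 2×6 = 12
prod[8] = 2×max(6,9) = 2×9 = 18
prod[9] = 3×max(6,9) = 3×9 = 27
One optimal split: 3 + 3 + 3; product 3×3×3 = 27.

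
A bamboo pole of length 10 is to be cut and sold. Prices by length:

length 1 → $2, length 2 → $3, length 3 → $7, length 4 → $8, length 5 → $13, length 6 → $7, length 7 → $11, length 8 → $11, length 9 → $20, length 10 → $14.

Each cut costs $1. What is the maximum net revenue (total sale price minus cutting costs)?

Consider every possible first cut. v[k] is the best of p[i]+v[k−i] over all sellable i≤k, charging 1 whenever i<k.
v[1] = 2
v[2] = 3  (first piece 1, then v[1]=2)
v[3] = 7
v[4] = 8  (first piece 1, then v[3]=7)
v[5] = 13
v[6] = 14  (first piece 1, then v[5]=13)
v[7] = 15  (first piece 1, then v[6]=14)
v[8] = 19  (first piece 3, then v[5]=13)
v[9] = 20  (first piece 1, then v[8]=19)
v[10] = 25  (first piece 5, then v[5]=13)
One optimal plan: pieces 5 + 5 (1 cut) → $26 − $1 = $25.

25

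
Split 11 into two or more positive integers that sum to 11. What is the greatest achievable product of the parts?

54

Define g[k] = max over 1≤i<k of i · max(k−i, g[k−i]); the inner max lets the remainder stay uncut if that's better.
g[2] = 1×max(1,0) = 1×1 = 1
g[3] = 1×max(2,1) = 1×2 = 2
g[4] = 2×max(2,1) = 2×2 = 4
g[5] = 2×max(3,2) = 2×3 = 6
g[6] = 3×max(3,2) = 3×3 = 9
g[7] = 2×max(5,6) = 2×6 = 12
g[8] = 2×max(6,9) = 2×9 = 18
g[9] = 3×max(6,9) = 3×9 = 27
g[10] = 2×max(8,18) = 2×18 = 36
g[11] = 2×max(9,27) = 2×27 = 54
One optimal split: 3 + 3 + 3 + 2; product 3×3×3×2 = 54.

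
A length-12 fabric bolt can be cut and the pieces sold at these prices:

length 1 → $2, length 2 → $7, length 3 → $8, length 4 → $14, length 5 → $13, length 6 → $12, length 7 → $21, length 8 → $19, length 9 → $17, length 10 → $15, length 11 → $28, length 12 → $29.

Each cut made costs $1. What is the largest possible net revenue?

40

Let r[k] be the best obtainable value from length k. For each k, try every first piece i and keep the best of price[i] + r[k−i] minus the 1 cut fee when i<k.
r[1] = 2
r[2] = 7
r[3] = 8  (first piece 1, then r[2]=7)
r[4] = 14
r[5] = 15  (first piece 1, then r[4]=14)
r[6] = 20  (first piece 2, then r[4]=14)
r[7] = 21  (first piece 1, then r[6]=20)
r[8] = 27  (first piece 4, then r[4]=14)
r[9] = 28  (first piece 1, then r[8]=27)
r[10] = 33  (first piece 2, then r[8]=27)
r[11] = 34  (first piece 1, then r[10]=33)
r[12] = 40  (first piece 4, then r[8]=27)
One optimal plan: pieces 4 + 4 + 4 (2 cuts) → $42 − $2 = $40.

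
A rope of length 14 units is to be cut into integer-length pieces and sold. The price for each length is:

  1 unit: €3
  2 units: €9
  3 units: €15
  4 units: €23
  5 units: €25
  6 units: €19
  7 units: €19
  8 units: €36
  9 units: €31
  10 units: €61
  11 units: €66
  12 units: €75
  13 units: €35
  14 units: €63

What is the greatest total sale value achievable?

84

Let R[k] be the best obtainable value from length k. For each k, try every first piece i and keep the best of price[i] + R[k−i].
R[1] = 3
R[2] = max(3+3, 9+0) = 9
R[3] = max(3+9, 9+3, 15+0) = 15
R[4] = max(3+15, 9+9, 15+3, 23+0) = 23
R[5] = max(3+23, 9+15, 15+9, 23+3, 25+0) = 26
R[6] = max(3+26, 9+23, 15+15, 23+9, 25+3, 19+0) = 32
R[7] = max(3+32, 9+26, 15+23, …, 19+3, 19+0) = 38
R[8] = max(3+38, 9+32, 15+26, …, 19+3, 36+0) = 46
R[9] = max(3+46, 9+38, 15+32, …, 36+3, 31+0) = 49
R[10] = max(3+49, 9+46, 15+38, …, 31+3, 61+0) = 61
R[11] = max(3+61, 9+49, 15+46, …, 61+3, 66+0) = 66
R[12] = max(3+66, 9+61, 15+49, …, 66+3, 75+0) = 75
R[13] = max(3+75, 9+66, 15+61, …, 75+3, 35+0) = 78
R[14] = max(3+78, 9+75, 15+66, …, 35+3, 63+0) = 84
One optimal cutting: 12 + 2 → €75 + €9 = €84.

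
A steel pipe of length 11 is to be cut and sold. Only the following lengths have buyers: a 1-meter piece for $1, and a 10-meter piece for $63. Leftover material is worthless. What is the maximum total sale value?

64

Let f[k] be the best obtainable value from length k. For each k, try every first piece i and keep the best of price[i] + f[k−i].
f[1] = 1
f[2] = 2  (first piece 1, then f[1]=1)
f[3] = 3  (first piece 1, then f[2]=2)
f[4] = 4  (first piece 1, then f[3]=3)
f[5] = 5  (first piece 1, then f[4]=4)
f[6] = 6  (first piece 1, then f[5]=5)
f[7] = 7  (first piece 1, then f[6]=6)
f[8] = 8  (first piece 1, then f[7]=7)
f[9] = 9  (first piece 1, then f[8]=8)
f[10] = max(1+9, 63+0) = 63
f[11] = max(1+63, 63+1) = 64
One optimal cutting: 10 + 1 → $64.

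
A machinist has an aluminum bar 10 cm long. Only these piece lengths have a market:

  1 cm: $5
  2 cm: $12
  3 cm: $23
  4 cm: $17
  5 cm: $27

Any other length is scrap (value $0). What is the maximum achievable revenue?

Build r[k] bottom-up: r[k] = max over allowed piece i of (p[i] + r[k−i]).
r[1] = 5
r[2] = 12
r[3] = 23
r[4] = 28  (first piece 1, then r[3]=23)
r[5] = 35  (first piece 2, then r[3]=23)
r[6] = 46  (first piece 3, then r[3]=23)
r[7] = 51  (first piece 1, then r[6]=46)
r[8] = 58  (first piece 2, then r[6]=46)
r[9] = 69  (first piece 3, then r[6]=46)
r[10] = 74  (first piece 1, then r[9]=69)
One optimal cutting: 3 + 3 + 3 + 1 → $74.

74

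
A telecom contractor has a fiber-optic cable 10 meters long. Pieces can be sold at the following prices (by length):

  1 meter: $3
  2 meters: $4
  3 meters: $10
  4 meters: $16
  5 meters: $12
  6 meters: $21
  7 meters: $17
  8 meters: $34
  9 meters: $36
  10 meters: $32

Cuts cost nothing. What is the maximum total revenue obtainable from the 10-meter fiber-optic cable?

40

Consider every possible first cut. v[k] is the best of p[i]+v[k−i] over all sellable i≤k.
v[1] = 3
v[2] = 6  (first piece 1, then v[1]=3)
v[3] = 10
v[4] = 16
v[5] = 19  (first piece 1, then v[4]=16)
v[6] = 22  (first piece 1, then v[5]=19)
v[7] = 26  (first piece 3, then v[4]=16)
v[8] = 34
v[9] = 37  (first piece 1, then v[8]=34)
v[10] = 40  (first piece 1, then v[9]=37)
One optimal cutting: 8 + 1 + 1 → $34 + $3 + $3 = $40.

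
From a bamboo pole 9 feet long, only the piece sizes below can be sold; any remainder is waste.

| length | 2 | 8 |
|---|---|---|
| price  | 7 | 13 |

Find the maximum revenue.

28

Consider every possible first cut. f[k] is the best of p[i]+f[k−i] over all sellable i≤k.
f[1] = 0
f[2] = 7
f[3] = 7
f[4] = 14  (first piece 2, then f[2]=7)
f[5] = 14
f[6] = 21  (first piece 2, then f[4]=14)
f[7] = 21
f[8] = max(7+21, 13+0) = 28
f[9] = max(7+21, 13+0) = 28
One optimal cutting: pieces 2 + 2 + 2 + 2 with 1 foot of scrap → $28.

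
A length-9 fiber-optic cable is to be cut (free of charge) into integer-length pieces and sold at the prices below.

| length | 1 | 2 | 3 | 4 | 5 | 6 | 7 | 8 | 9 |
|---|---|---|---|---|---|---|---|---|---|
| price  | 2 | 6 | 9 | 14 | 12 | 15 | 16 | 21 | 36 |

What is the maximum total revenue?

36

Let best[k] be the best obtainable value from length k. For each k, try every first piece i and keep the best of price[i] + best[k−i].
best[1] = 2
best[2] = 6
best[3] = 9
best[4] = 14
best[5] = 16  (first piece 1, then best[4]=14)
best[6] = 20  (first piece 2, then best[4]=14)
best[7] = 23  (first piece 3, then best[4]=14)
best[8] = 28  (first piece 4, then best[4]=14)
best[9] = 36
Best is to sell the whole 9-meter piece uncut for $36.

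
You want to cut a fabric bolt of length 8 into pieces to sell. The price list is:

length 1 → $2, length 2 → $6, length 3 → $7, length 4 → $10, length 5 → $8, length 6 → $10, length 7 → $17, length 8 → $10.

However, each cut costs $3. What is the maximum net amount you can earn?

Consider every possible first cut. v[k] is the best of p[i]+v[k−i] over all sellable i≤k, charging 3 whenever i<k.
v[1] = 2
v[2] = 6
v[3] = 7
v[4] = 10
v[5] = 10  (first piece 2, then v[3]=7)
v[6] = 13  (first piece 2, then v[4]=10)
v[7] = 17
v[8] = 17  (first piece 4, then v[4]=10)
One optimal plan: pieces 4 + 4 (1 cut) → $20 − $3 = $17.

17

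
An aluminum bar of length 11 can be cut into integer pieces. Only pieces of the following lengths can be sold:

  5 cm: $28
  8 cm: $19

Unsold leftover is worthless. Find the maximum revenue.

Consider every possible first cut. best[k] is the best of p[i]+best[k−i] over all sellable i≤k.
best[1] = 0
best[2] = 0
best[3] = 0
best[4] = 0
best[5] = 28
best[6] = 28
best[7] = 28
best[8] = max(28+0, 19+0) = 28
best[9] = max(28+0, 19+0) = 28
best[10] = max(28+28, 19+0) = 56
best[11] = max(28+28, 19+0) = 56
One optimal cutting: pieces 5 + 5 with 1 cm of scrap → $56.

56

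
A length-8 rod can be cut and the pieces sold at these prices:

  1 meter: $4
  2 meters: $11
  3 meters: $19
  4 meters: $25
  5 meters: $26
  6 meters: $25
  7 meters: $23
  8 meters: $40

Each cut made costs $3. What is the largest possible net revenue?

47

Let net[k] be the best obtainable value from length k. For each k, try every first piece i and keep the best of price[i] + net[k−i] minus the 3 cut fee when i<k.
net[1] = 4
net[2] = max(4+4-3, 11+0) = 11
net[3] = max(4+11-3, 11+4-3, 19+0) = 19
net[4] = max(4+19-3, 11+11-3, 19+4-3, 25+0) = 25
net[5] = max(4+25-3, 11+19-3, 19+11-3, 25+4-3, 26+0) = 27
net[6] = max(4+27-3, 11+25-3, 19+19-3, 25+11-3, 26+4-3, 25+0) = 35
net[7] = max(4+35-3, 11+27-3, 19+25-3, …, 25+4-3, 23+0) = 41
net[8] = max(4+41-3, 11+35-3, 19+27-3, …, 23+4-3, 40+0) = 47
One optimal plan: pieces 4 + 4 (1 cut) → $50 − $3 = $47.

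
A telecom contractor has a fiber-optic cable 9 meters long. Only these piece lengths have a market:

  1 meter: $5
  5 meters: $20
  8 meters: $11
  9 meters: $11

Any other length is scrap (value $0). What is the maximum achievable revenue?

45

Let r[k] be the best obtainable value from length k. For each k, try every first piece i and keep the best of price[i] + r[k−i].
r[1] = 5
r[2] = 10  (first piece 1, then r[1]=5)
r[3] = 15  (first piece 1, then r[2]=10)
r[4] = 20  (first piece 1, then r[3]=15)
r[5] = max(5+20, 20+0) = 25
r[6] = max(5+25, 20+5) = 30
r[7] = max(5+30, 20+10) = 35
r[8] = max(5+35, 20+15, 11+0) = 40
r[9] = max(5+40, 20+20, 11+5, 11+0) = 45
One optimal cutting: 1 + 1 + 1 + 1 + 1 + 1 + 1 + 1 + 1 → $45.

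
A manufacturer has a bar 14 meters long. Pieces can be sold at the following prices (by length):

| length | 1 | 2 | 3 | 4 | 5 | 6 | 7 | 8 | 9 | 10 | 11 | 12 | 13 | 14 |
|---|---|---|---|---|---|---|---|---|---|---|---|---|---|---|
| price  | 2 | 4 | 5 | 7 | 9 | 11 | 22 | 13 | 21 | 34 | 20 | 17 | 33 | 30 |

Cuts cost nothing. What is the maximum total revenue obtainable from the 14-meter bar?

Build r[k] bottom-up: r[k] = max over allowed piece i of (p[i] + r[k−i]).
r[1] = 2
r[2] = 4  (first piece 1, then r[1]=2)
r[3] = 6  (first piece 1, then r[2]=4)
r[4] = 8  (first piece 1, then r[3]=6)
r[5] = 10  (first piece 1, then r[4]=8)
r[6] = 12  (first piece 1, then r[5]=10)
r[7] = 22
r[8] = 24  (first piece 1, then r[7]=22)
r[9] = 26  (first piece 1, then r[8]=24)
r[10] = 34
r[11] = 36  (first piece 1, then r[10]=34)
r[12] = 38  (first piece 1, then r[11]=36)
r[13] = 40  (first piece 1, then r[12]=38)
r[14] = 44  (first piece 7, then r[7]=22)
One optimal cutting: 7 + 7 → 22 + 22 = 44.

44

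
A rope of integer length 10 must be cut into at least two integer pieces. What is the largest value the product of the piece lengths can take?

Let g[k] be the best product for length k (with at least one cut). For each first piece i, the rest contributes max(k−i, g[k−i]).
g[2] = 1×max(1,0) = 1×1 = 1
g[3] = 1×max(2,1) = 1×2 = 2
g[4] = 2×max(2,1) = 2×2 = 4
g[5] = 2×max(3,2) = 2×3 = 6
g[6] = 3×max(3,2) = 3×3 = 9
g[7] = 2×max(5,6) = 2×6 = 12
g[8] = 2×max(6,9) = 2×9 = 18
g[9] = 3×max(6,9) = 3×9 = 27
g[10] = 2×max(8,18) = 2×18 = 36
One optimal split: 3 + 3 + 2 + 2; product 3×3×2×2 = 36.

36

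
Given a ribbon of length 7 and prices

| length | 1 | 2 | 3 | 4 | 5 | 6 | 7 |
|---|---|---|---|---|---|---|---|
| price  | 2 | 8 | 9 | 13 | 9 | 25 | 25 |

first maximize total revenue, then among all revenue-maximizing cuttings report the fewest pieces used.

Let r[k] be the best obtainable value from length k. For each k, try every first piece i and keep the best of price[i] + r[k−i].
r[1] = 2
r[2] = max(2+2, 8+0) = 8
r[3] = max(2+8, 8+2, 9+0) = 10
r[4] = max(2+10, 8+8, 9+2, 13+0) = 16
r[5] = max(2+16, 8+10, 9+8, 13+2, 9+0) = 18
r[6] = max(2+18, 8+16, 9+10, 13+8, 9+2, 25+0) = 25
r[7] = max(2+25, 8+18, 9+16, …, 25+2, 25+0) = 27
Maximum revenue is ¢27.
Now minimize piece count subject to staying optimal: for each k, pieces[k] = 1 + min over i with p[i]+r[k−i]=r[k] of pieces[k−i].
pieces[4] = 2
pieces[5] = 3
pieces[6] = 1
pieces[7] = 2

2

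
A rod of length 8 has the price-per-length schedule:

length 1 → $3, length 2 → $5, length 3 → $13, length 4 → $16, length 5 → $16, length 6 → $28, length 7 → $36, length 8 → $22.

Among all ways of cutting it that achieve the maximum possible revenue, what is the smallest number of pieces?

Consider every possible first cut. r[k] is the best of p[i]+r[k−i] over all sellable i≤k.
r[1] = 3
r[2] = 6  (first piece 1, then r[1]=3)
r[3] = 13
r[4] = 16  (first piece 1, then r[3]=13)
r[5] = 19  (first piece 1, then r[4]=16)
r[6] = 28
r[7] = 36
r[8] = 39  (first piece 1, then r[7]=36)
Maximum revenue is $39.
Now minimize piece count subject to staying optimal: for each k, pieces[k] = 1 + min over i with p[i]+r[k−i]=r[k] of pieces[k−i].
pieces[5] = 2
pieces[6] = 1
pieces[7] = 1
pieces[8] = 2

2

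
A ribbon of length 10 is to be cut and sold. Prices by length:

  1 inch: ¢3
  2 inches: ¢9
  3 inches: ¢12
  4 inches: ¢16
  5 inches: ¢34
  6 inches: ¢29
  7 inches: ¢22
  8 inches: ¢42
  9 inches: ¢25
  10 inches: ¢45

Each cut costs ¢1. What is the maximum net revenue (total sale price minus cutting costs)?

Let v[k] be the best obtainable value from length k. For each k, try every first piece i and keep the best of price[i] + v[k−i] minus the 1 cut fee when i<k.
v[1] = 3
v[2] = max(3+3-1, 9+0) = 9
v[3] = max(3+9-1, 9+3-1, 12+0) = 12
v[4] = max(3+12-1, 9+9-1, 12+3-1, 16+0) = 17
v[5] = max(3+17-1, 9+12-1, 12+9-1, 16+3-1, 34+0) = 34
v[6] = max(3+34-1, 9+17-1, 12+12-1, 16+9-1, 34+3-1, 29+0) = 36
v[7] = max(3+36-1, 9+34-1, 12+17-1, …, 29+3-1, 22+0) = 42
v[8] = max(3+42-1, 9+36-1, 12+34-1, …, 22+3-1, 42+0) = 45
v[9] = max(3+45-1, 9+42-1, 12+36-1, …, 42+3-1, 25+0) = 50
v[10] = max(3+50-1, 9+45-1, 12+42-1, …, 25+3-1, 45+0) = 67
One optimal plan: pieces 5 + 5 (1 cut) → ¢68 − ¢1 = ¢67.

67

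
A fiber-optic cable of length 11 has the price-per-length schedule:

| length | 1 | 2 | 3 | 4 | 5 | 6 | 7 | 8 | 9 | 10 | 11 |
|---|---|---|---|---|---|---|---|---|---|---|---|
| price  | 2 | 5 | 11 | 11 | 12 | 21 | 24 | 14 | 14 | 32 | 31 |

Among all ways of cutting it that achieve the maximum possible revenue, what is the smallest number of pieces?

4

Build r[k] bottom-up: r[k] = max over allowed piece i of (p[i] + r[k−i]).
r[1] = 2
r[2] = max(2+2, 5+0) = 5
r[3] = max(2+5, 5+2, 11+0) = 11
r[4] = max(2+11, 5+5, 11+2, 11+0) = 13
r[5] = max(2+13, 5+11, 11+5, 11+2, 12+0) = 16
r[6] = max(2+16, 5+13, 11+11, 11+5, 12+2, 21+0) = 22
r[7] = max(2+22, 5+16, 11+13, …, 21+2, 24+0) = 24
r[8] = max(2+24, 5+22, 11+16, …, 24+2, 14+0) = 27
r[9] = max(2+27, 5+24, 11+22, …, 14+2, 14+0) = 33
r[10] = max(2+33, 5+27, 11+24, …, 14+2, 32+0) = 35
r[11] = max(2+35, 5+33, 11+27, …, 32+2, 31+0) = 38
Maximum revenue is $38.
Now minimize piece count subject to staying optimal: for each k, pieces[k] = 1 + min over i with p[i]+r[k−i]=r[k] of pieces[k−i].
pieces[8] = 3
pieces[9] = 3
pieces[10] = 2
pieces[11] = 4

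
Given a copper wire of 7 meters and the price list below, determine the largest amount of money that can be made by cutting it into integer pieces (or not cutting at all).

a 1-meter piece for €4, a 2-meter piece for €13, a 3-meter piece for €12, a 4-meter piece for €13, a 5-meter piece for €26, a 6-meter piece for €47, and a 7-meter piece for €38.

Let best[k] be the best obtainable value from length k. For each k, try every first piece i and keep the best of price[i] + best[k−i].
best[1] = 4
best[2] = 13
best[3] = 17  (first piece 1, then best[2]=13)
best[4] = 26  (first piece 2, then best[2]=13)
best[5] = 30  (first piece 1, then best[4]=26)
best[6] = 47
best[7] = 51  (first piece 1, then best[6]=47)
One optimal cutting: 6 + 1 → €47 + €4 = €51.

51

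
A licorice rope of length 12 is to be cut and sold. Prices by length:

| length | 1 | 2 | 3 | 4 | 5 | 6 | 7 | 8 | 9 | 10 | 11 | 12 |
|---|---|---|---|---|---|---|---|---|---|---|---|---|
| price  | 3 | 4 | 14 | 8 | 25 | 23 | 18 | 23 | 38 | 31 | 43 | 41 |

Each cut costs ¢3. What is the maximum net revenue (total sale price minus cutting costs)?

Consider every possible first cut. r[k] is the best of p[i]+r[k−i] over all sellable i≤k, charging 3 whenever i<k.
r[1] = 3
r[2] = max(3+3-3, 4+0) = 4
r[3] = max(3+4-3, 4+3-3, 14+0) = 14
r[4] = max(3+14-3, 4+4-3, 14+3-3, 8+0) = 14
r[5] = max(3+14-3, 4+14-3, 14+4-3, 8+3-3, 25+0) = 25
r[6] = max(3+25-3, 4+14-3, 14+14-3, 8+4-3, 25+3-3, 23+0) = 25
r[7] = max(3+25-3, 4+25-3, 14+14-3, …, 23+3-3, 18+0) = 26
r[8] = max(3+26-3, 4+25-3, 14+25-3, …, 18+3-3, 23+0) = 36
r[9] = max(3+36-3, 4+26-3, 14+25-3, …, 23+3-3, 38+0) = 38
r[10] = max(3+38-3, 4+36-3, 14+26-3, …, 38+3-3, 31+0) = 47
r[11] = max(3+47-3, 4+38-3, 14+36-3, …, 31+3-3, 43+0) = 47
r[12] = max(3+47-3, 4+47-3, 14+38-3, …, 43+3-3, 41+0) = 49
One optimal plan: pieces 9 + 3 (1 cut) → ¢52 − ¢3 = ¢49.

49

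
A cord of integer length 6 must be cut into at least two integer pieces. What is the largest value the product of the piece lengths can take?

Define prod[k] = max over 1≤i<k of i · max(k−i, prod[k−i]); the inner max lets the remainder stay uncut if that's better.
prod[2] = 1·max(1,0) = 1·1 = 1
prod[3] = 1·max(2,1) = 1·2 = 2
prod[4] = 2·max(2,1) = 2·2 = 4
prod[5] = 2·max(3,2) = 2·3 = 6
prod[6] = 3·max(3,2) = 3·3 = 9
One optimal split: 3 + 3; product 3·3 = 9.

9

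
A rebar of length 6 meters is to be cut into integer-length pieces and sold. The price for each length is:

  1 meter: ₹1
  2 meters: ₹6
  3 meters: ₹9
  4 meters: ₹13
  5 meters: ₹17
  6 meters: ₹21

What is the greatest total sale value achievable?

Let R[k] be the best obtainable value from length k. For each k, try every first piece i and keep the best of price[i] + R[k−i].
R[1] = 1
R[2] = 6
R[3] = 9
R[4] = 13
R[5] = 17
R[6] = 21
Best is to sell the whole 6-meter piece uncut for ₹21.

21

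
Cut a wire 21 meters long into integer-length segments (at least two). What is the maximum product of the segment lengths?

Let m[k] be the best product for length k (with at least one cut). For each first piece i, the rest contributes max(k−i, m[k−i]).
Small cases: m[2]=1, m[3]=2, m[4]=4, m[5]=6, m[6]=9, m[7]=12, m[8]=18, m[9]=27, m[10]=36, m[11]=54, m[12]=81, m[13]=108.
m[14] = 2·max(12,81) = 2·81 = 162
m[15] = 3·max(12,81) = 3·81 = 243
m[16] = 2·max(14,162) = 2·162 = 324
m[17] = 2·max(15,243) = 2·243 = 486
m[18] = 3·max(15,243) = 3·243 = 729
m[19] = 2·max(17,486) = 2·486 = 972
m[20] = 2·max(18,729) = 2·729 = 1458
m[21] = 3·max(18,729) = 3·729 = 2187
One optimal split: 3 + 3 + 3 + 3 + 3 + 3 + 3; product 3·3·3·3·3·3·3 = 2187.

2187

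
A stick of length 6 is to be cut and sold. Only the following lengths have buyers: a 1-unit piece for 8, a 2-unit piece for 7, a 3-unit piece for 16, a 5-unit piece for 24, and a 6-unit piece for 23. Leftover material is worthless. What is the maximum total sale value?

48

Build f[k] bottom-up: f[k] = max over allowed piece i of (p[i] + f[k−i]).
f[1] = 8
f[2] = 16  (first piece 1, then f[1]=8)
f[3] = 24  (first piece 1, then f[2]=16)
f[4] = 32  (first piece 1, then f[3]=24)
f[5] = 40  (first piece 1, then f[4]=32)
f[6] = 48  (first piece 1, then f[5]=40)
One optimal cutting: 1 + 1 + 1 + 1 + 1 + 1 → 48.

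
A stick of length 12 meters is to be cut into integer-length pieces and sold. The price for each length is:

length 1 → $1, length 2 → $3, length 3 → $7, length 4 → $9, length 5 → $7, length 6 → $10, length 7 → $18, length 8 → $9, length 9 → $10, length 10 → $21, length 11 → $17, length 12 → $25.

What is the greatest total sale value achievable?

28

Let v[k] be the best obtainable value from length k. For each k, try every first piece i and keep the best of price[i] + v[k−i].
v[1] = 1
v[2] = 3
v[3] = 7
v[4] = 9
v[5] = 10  (first piece 1, then v[4]=9)
v[6] = 14  (first piece 3, then v[3]=7)
v[7] = 18
v[8] = 19  (first piece 1, then v[7]=18)
v[9] = 21  (first piece 2, then v[7]=18)
v[10] = 25  (first piece 3, then v[7]=18)
v[11] = 27  (first piece 4, then v[7]=18)
v[12] = 28  (first piece 1, then v[11]=27)
One optimal cutting: 7 + 4 + 1 → $18 + $9 + $1 = $28.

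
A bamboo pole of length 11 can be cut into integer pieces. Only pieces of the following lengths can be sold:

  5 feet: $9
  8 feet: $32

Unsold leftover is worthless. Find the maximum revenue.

32

Let f[k] be the best obtainable value from length k. For each k, try every first piece i and keep the best of price[i] + f[k−i].
f[1] = 0
f[2] = 0
f[3] = 0
f[4] = 0
f[5] = 9
f[6] = 9
f[7] = 9
f[8] = max(9+0, 32+0) = 32
f[9] = max(9+0, 32+0) = 32
f[10] = max(9+9, 32+0) = 32
f[11] = max(9+9, 32+0) = 32
One optimal cutting: pieces 8 with 3 feet of scrap → $32.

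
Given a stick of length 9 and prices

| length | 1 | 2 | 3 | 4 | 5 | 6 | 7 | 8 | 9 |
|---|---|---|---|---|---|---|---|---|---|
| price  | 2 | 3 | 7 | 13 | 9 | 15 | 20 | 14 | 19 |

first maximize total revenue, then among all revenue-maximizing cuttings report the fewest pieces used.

Let r[k] be the best obtainable value from length k. For each k, try every first piece i and keep the best of price[i] + r[k−i].
r[1] = 2
r[2] = max(2+2, 3+0) = 4
r[3] = max(2+4, 3+2, 7+0) = 7
r[4] = max(2+7, 3+4, 7+2, 13+0) = 13
r[5] = max(2+13, 3+7, 7+4, 13+2, 9+0) = 15
r[6] = max(2+15, 3+13, 7+7, 13+4, 9+2, 15+0) = 17
r[7] = max(2+17, 3+15, 7+13, …, 15+2, 20+0) = 20
r[8] = max(2+20, 3+17, 7+15, …, 20+2, 14+0) = 26
r[9] = max(2+26, 3+20, 7+17, …, 14+2, 19+0) = 28
Maximum revenue is $28.
Now minimize piece count subject to staying optimal: for each k, pieces[k] = 1 + min over i with p[i]+r[k−i]=r[k] of pieces[k−i].
pieces[6] = 3
pieces[7] = 1
pieces[8] = 2
pieces[9] = 3

3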